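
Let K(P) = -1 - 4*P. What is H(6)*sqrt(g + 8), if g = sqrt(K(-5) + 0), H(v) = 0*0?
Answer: 0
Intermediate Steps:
H(v) = 0
g = sqrt(19) (g = sqrt((-1 - 4*(-5)) + 0) = sqrt((-1 + 20) + 0) = sqrt(19 + 0) = sqrt(19) ≈ 4.3589)
H(6)*sqrt(g + 8) = 0*sqrt(sqrt(19) + 8) = 0*sqrt(8 + sqrt(19)) = 0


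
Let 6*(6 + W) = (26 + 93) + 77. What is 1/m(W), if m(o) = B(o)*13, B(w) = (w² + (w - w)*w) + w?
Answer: 9/86320 ≈ 0.00010426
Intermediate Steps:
W = 80/3 (W = -6 + ((26 + 93) + 77)/6 = -6 + (119 + 77)/6 = -6 + (⅙)*196 = -6 + 98/3 = 80/3 ≈ 26.667)
B(w) = w + w² (B(w) = (w² + 0*w) + w = (w² + 0) + w = w² + w = w + w²)
m(o) = 13*o*(1 + o) (m(o) = (o*(1 + o))*13 = 13*o*(1 + o))
1/m(W) = 1/(13*(80/3)*(1 + 80/3)) = 1/(13*(80/3)*(83/3)) = 1/(86320/9) = 9/86320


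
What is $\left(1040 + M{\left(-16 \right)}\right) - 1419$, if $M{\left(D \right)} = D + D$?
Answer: $-411$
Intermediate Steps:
$M{\left(D \right)} = 2 D$
$\left(1040 + M{\left(-16 \right)}\right) - 1419 = \left(1040 + 2 \left(-16\right)\right) - 1419 = \left(1040 - 32\right) - 1419 = 1008 - 1419 = -411$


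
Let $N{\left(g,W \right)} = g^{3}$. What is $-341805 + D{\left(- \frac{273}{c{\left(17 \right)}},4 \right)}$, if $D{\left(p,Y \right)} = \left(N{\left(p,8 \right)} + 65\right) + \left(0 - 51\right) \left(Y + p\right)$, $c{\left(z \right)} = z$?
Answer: $- \frac{1696293542}{4913} \approx -3.4527 \cdot 10^{5}$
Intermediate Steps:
$D{\left(p,Y \right)} = 65 + p^{3} - 51 Y - 51 p$ ($D{\left(p,Y \right)} = \left(p^{3} + 65\right) + \left(0 - 51\right) \left(Y + p\right) = \left(65 + p^{3}\right) - 51 \left(Y + p\right) = \left(65 + p^{3}\right) - \left(51 Y + 51 p\right) = 65 + p^{3} - 51 Y - 51 p$)
$-341805 + D{\left(- \frac{273}{c{\left(17 \right)}},4 \right)} = -341805 + \left(65 + \left(- \frac{273}{17}\right)^{3} - 204 - 51 \left(- \frac{273}{17}\right)\right) = -341805 + \left(65 + \left(\left(-273\right) \frac{1}{17}\right)^{3} - 204 - 51 \left(\left(-273\right) \frac{1}{17}\right)\right) = -341805 + \left(65 + \left(- \frac{273}{17}\right)^{3} - 204 - -819\right) = -341805 + \left(65 - \frac{20346417}{4913} - 204 + 819\right) = -341805 - \frac{17005577}{4913} = - \frac{1696293542}{4913}$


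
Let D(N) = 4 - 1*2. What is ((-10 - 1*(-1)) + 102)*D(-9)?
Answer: 186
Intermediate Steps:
D(N) = 2 (D(N) = 4 - 2 = 2)
((-10 - 1*(-1)) + 102)*D(-9) = ((-10 - 1*(-1)) + 102)*2 = ((-10 + 1) + 102)*2 = (-9 + 102)*2 = 93*2 = 186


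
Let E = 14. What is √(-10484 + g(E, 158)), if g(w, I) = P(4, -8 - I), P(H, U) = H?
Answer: 4*I*√655 ≈ 102.37*I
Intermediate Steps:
g(w, I) = 4
√(-10484 + g(E, 158)) = √(-10484 + 4) = √(-10480) = 4*I*√655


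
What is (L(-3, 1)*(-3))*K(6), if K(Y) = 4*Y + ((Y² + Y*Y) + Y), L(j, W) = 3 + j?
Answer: 0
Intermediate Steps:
K(Y) = 2*Y² + 5*Y (K(Y) = 4*Y + ((Y² + Y²) + Y) = 4*Y + (2*Y² + Y) = 4*Y + (Y + 2*Y²) = 2*Y² + 5*Y)
(L(-3, 1)*(-3))*K(6) = ((3 - 3)*(-3))*(6*(5 + 2*6)) = (0*(-3))*(6*(5 + 12)) = 0*(6*17) = 0*102 = 0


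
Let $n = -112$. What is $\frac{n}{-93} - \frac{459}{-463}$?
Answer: $\frac{94543}{43059} \approx 2.1957$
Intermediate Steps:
$\frac{n}{-93} - \frac{459}{-463} = - \frac{112}{-93} - \frac{459}{-463} = \left(-112\right) \left(- \frac{1}{93}\right) - - \frac{459}{463} = \frac{112}{93} + \frac{459}{463} = \frac{94543}{43059}$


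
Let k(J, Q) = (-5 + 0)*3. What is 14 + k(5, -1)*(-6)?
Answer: 104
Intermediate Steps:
k(J, Q) = -15 (k(J, Q) = -5*3 = -15)
14 + k(5, -1)*(-6) = 14 - 15*(-6) = 14 + 90 = 104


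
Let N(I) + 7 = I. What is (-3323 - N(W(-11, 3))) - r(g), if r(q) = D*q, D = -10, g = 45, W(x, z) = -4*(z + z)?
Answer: -2842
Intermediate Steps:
W(x, z) = -8*z
N(I) = -7 + I
r(q) = -10*q
(-3323 - N(W(-11, 3))) - r(g) = (-3323 - (-7 - 8*3)) - (-10)*45 = (-3323 - (-7 - 24)) - 1*(-450) = (-3323 - 1*(-31)) + 450 = (-3323 + 31) + 450 = -3292 + 450 = -2842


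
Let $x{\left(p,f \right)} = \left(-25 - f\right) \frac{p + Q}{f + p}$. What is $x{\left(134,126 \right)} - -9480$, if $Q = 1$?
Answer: $\frac{488883}{52} \approx 9401.6$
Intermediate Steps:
$x{\left(p,f \right)} = \frac{\left(1 + p\right) \left(-25 - f\right)}{f + p}$ ($x{\left(p,f \right)} = \left(-25 - f\right) \frac{p + 1}{f + p} = \left(-25 - f\right) \frac{1 + p}{f + p} = \frac{\left(1 + p\right) \left(-25 - f\right)}{f + p}$)
$x{\left(134,126 \right)} - -9480 = \frac{-25 - 126 - 3350 - 126 \cdot 134}{126 + 134} - -9480 = \frac{-25 - 126 - 3350 - 16884}{260} + 9480 = \frac{1}{260} \left(-20385\right) + 9480 = - \frac{4077}{52} + 9480 = \frac{488883}{52}$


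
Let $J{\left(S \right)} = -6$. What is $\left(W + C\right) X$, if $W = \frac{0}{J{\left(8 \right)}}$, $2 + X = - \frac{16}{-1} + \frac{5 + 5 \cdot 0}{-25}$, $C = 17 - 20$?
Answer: $- \frac{207}{5} \approx -41.4$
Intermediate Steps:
$C = -3$
$X = \frac{69}{5}$ ($X = -2 + \left(- \frac{16}{-1} + \frac{5 + 5 \cdot 0}{-25}\right) = -2 + \left(\left(-16\right) \left(-1\right) + \left(5 + 0\right) \left(- \frac{1}{25}\right)\right) = -2 + \left(16 + 5 \left(- \frac{1}{25}\right)\right) = -2 + \left(16 - \frac{1}{5}\right) = -2 + \frac{79}{5} = \frac{69}{5} \approx 13.8$)
$W = 0$ ($W = \frac{0}{-6} = 0 \left(- \frac{1}{6}\right) = 0$)
$\left(W + C\right) X = \left(0 - 3\right) \frac{69}{5} = \left(-3\right) \frac{69}{5} = - \frac{207}{5}$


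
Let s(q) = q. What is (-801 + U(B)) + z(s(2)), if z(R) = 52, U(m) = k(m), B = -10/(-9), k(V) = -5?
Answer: -754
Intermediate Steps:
B = 10/9 (B = -10*(-⅑) = 10/9 ≈ 1.1111)
U(m) = -5
(-801 + U(B)) + z(s(2)) = (-801 - 5) + 52 = -806 + 52 = -754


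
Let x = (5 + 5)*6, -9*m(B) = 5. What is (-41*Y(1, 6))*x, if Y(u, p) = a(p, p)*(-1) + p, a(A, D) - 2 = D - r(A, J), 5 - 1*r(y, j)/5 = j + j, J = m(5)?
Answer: -210740/3 ≈ -70247.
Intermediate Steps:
m(B) = -5/9 (m(B) = -⅑*5 = -5/9)
J = -5/9 ≈ -0.55556
r(y, j) = 25 - 10*j (r(y, j) = 25 - 5*(j + j) = 25 - 10*j)
x = 60 (x = 10*6 = 60)
a(A, D) = -257/9 + D (a(A, D) = 2 + (D - (25 - 10*(-5/9))) = 2 + (D - (25 + 50/9)) = 2 + (D - 1*275/9) = 2 + (D - 275/9) = 2 + (-275/9 + D) = -257/9 + D)
Y(u, p) = 257/9 (Y(u, p) = (-257/9 + p)*(-1) + p = (257/9 - p) + p = 257/9)
(-41*Y(1, 6))*x = -41*257/9*60 = -10537/9*60 = -210740/3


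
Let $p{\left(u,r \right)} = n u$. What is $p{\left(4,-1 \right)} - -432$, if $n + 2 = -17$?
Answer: $356$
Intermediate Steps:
$n = -19$ ($n = -2 - 17 = -19$)
$p{\left(u,r \right)} = - 19 u$
$p{\left(4,-1 \right)} - -432 = \left(-19\right) 4 - -432 = -76 + 432 = 356$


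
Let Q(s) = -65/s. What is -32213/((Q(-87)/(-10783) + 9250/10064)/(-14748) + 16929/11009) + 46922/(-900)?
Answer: -301024559510587368911407/14333660501175534150 ≈ -21001.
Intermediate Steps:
-32213/((Q(-87)/(-10783) + 9250/10064)/(-14748) + 16929/11009) + 46922/(-900) = -32213/((-65/(-87)/(-10783) + 9250/10064)/(-14748) + 16929/11009) + 46922/(-900) = -32213/((-65*(-1/87)*(-1/10783) + 9250*(1/10064))*(-1/14748) + 16929*(1/11009)) + 46922*(-1/900) = -32213/(((65/87)*(-1/10783) + 125/136)*(-1/14748) + 16929/11009) - 23461/450 = -32213/((-65/938121 + 125/136)*(-1/14748) + 16929/11009) - 23461/450 = -32213/((117256285/127584456)*(-1/14748) + 16929/11009) - 23461/450 = -32213/(-117256285/1881615557088 + 16929/11009) - 23461/450 = -32213/31852578891501187/20714705667981792 - 23461/450 = -32213*20714705667981792/31852578891501187 - 23461/450 = -667282813682697465696/31852578891501187 - 23461/450 = -301024559510587368911407/14333660501175534150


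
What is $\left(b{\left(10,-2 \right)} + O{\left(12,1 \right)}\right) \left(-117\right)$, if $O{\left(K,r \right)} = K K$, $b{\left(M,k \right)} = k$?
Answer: $-16614$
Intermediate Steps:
$O{\left(K,r \right)} = K^{2}$
$\left(b{\left(10,-2 \right)} + O{\left(12,1 \right)}\right) \left(-117\right) = \left(-2 + 12^{2}\right) \left(-117\right) = \left(-2 + 144\right) \left(-117\right) = 142 \left(-117\right) = -16614$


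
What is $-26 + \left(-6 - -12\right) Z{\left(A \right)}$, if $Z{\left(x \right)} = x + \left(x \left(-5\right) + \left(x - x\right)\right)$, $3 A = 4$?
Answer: $-58$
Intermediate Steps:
$A = \frac{4}{3}$ ($A = \frac{1}{3} \cdot 4 = \frac{4}{3} \approx 1.3333$)
$Z{\left(x \right)} = - 4 x$ ($Z{\left(x \right)} = x + \left(- 5 x + 0\right) = x - 5 x = - 4 x$)
$-26 + \left(-6 - -12\right) Z{\left(A \right)} = -26 + \left(-6 - -12\right) \left(\left(-4\right) \frac{4}{3}\right) = -26 + \left(-6 + 12\right) \left(- \frac{16}{3}\right) = -26 + 6 \left(- \frac{16}{3}\right) = -26 - 32 = -58$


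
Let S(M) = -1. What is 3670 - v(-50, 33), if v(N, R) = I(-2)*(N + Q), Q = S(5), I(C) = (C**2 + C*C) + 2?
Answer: 4180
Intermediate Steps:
I(C) = 2 + 2*C**2 (I(C) = (C**2 + C**2) + 2 = 2*C**2 + 2 = 2 + 2*C**2)
Q = -1
v(N, R) = -10 + 10*N (v(N, R) = (2 + 2*(-2)**2)*(N - 1) = (2 + 2*4)*(-1 + N) = (2 + 8)*(-1 + N) = 10*(-1 + N) = -10 + 10*N)
3670 - v(-50, 33) = 3670 - (-10 + 10*(-50)) = 3670 - (-10 - 500) = 3670 - 1*(-510) = 3670 + 510 = 4180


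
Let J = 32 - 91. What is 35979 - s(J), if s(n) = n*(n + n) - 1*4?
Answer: 29021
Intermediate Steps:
J = -59
s(n) = -4 + 2*n² (s(n) = n*(2*n) - 4 = 2*n² - 4 = -4 + 2*n²)
35979 - s(J) = 35979 - (-4 + 2*(-59)²) = 35979 - (-4 + 2*3481) = 35979 - (-4 + 6962) = 35979 - 1*6958 = 35979 - 6958 = 29021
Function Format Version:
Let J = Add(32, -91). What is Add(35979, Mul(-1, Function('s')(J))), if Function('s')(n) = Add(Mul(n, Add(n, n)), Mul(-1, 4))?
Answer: 29021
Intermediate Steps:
J = -59
Function('s')(n) = Add(-4, Mul(2, Pow(n, 2))) (Function('s')(n) = Add(Mul(n, Mul(2, n)), -4) = Add(Mul(2, Pow(n, 2)), -4) = Add(-4, Mul(2, Pow(n, 2))))
Add(35979, Mul(-1, Function('s')(J))) = Add(35979, Mul(-1, Add(-4, Mul(2, Pow(-59, 2))))) = Add(35979, Mul(-1, Add(-4, Mul(2, 3481)))) = Add(35979, Mul(-1, Add(-4, 6962))) = Add(35979, Mul(-1, 6958)) = Add(35979, -6958) = 29021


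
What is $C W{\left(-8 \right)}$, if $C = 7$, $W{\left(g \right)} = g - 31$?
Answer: $-273$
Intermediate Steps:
$W{\left(g \right)} = -31 + g$
$C W{\left(-8 \right)} = 7 \left(-31 - 8\right) = 7 \left(-39\right) = -273$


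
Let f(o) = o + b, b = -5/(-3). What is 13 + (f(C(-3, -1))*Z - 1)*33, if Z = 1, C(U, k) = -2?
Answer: -31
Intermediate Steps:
b = 5/3 (b = -5*(-⅓) = 5/3 ≈ 1.6667)
f(o) = 5/3 + o (f(o) = o + 5/3 = 5/3 + o)
13 + (f(C(-3, -1))*Z - 1)*33 = 13 + ((5/3 - 2)*1 - 1)*33 = 13 + (-⅓*1 - 1)*33 = 13 + (-⅓ - 1)*33 = 13 - 4/3*33 = 13 - 44 = -31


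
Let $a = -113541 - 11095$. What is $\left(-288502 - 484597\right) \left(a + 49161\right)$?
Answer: $58349647025$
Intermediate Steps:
$a = -124636$
$\left(-288502 - 484597\right) \left(a + 49161\right) = \left(-288502 - 484597\right) \left(-124636 + 49161\right) = \left(-773099\right) \left(-75475\right) = 58349647025$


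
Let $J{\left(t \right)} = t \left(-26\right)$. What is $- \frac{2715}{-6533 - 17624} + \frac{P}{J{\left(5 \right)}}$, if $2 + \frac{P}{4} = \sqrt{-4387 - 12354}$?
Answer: $\frac{273103}{1570205} - \frac{2 i \sqrt{16741}}{65} \approx 0.17393 - 3.9811 i$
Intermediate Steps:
$J{\left(t \right)} = - 26 t$
$P = -8 + 4 i \sqrt{16741}$ ($P = -8 + 4 \sqrt{-4387 - 12354} = -8 + 4 \sqrt{-16741} = -8 + 4 i \sqrt{16741} \approx -8.0 + 517.55 i$)
$- \frac{2715}{-6533 - 17624} + \frac{P}{J{\left(5 \right)}} = - \frac{2715}{-6533 - 17624} + \frac{-8 + 4 i \sqrt{16741}}{\left(-26\right) 5} = - \frac{2715}{-24157} + \frac{-8 + 4 i \sqrt{16741}}{-130} = \left(-2715\right) \left(- \frac{1}{24157}\right) + \left(-8 + 4 i \sqrt{16741}\right) \left(- \frac{1}{130}\right) = \frac{2715}{24157} + \left(\frac{4}{65} - \frac{2 i \sqrt{16741}}{65}\right) = \frac{273103}{1570205} - \frac{2 i \sqrt{16741}}{65}$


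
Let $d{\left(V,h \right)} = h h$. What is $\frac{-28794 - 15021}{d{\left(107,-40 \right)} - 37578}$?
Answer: $\frac{43815}{35978} \approx 1.2178$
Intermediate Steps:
$d{\left(V,h \right)} = h^{2}$
$\frac{-28794 - 15021}{d{\left(107,-40 \right)} - 37578} = \frac{-28794 - 15021}{\left(-40\right)^{2} - 37578} = - \frac{43815}{1600 - 37578} = - \frac{43815}{-35978} = \left(-43815\right) \left(- \frac{1}{35978}\right) = \frac{43815}{35978}$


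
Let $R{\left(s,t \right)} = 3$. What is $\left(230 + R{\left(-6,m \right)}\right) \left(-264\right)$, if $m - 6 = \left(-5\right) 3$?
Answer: $-61512$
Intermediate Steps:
$m = -9$ ($m = 6 - 15 = -9$)
$\left(230 + R{\left(-6,m \right)}\right) \left(-264\right) = \left(230 + 3\right) \left(-264\right) = 233 \left(-264\right) = -61512$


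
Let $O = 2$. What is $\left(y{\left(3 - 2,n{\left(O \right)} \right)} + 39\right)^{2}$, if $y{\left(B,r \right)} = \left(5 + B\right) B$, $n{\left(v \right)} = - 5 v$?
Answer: $2025$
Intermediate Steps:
$y{\left(B,r \right)} = B \left(5 + B\right)$
$\left(y{\left(3 - 2,n{\left(O \right)} \right)} + 39\right)^{2} = \left(\left(3 - 2\right) \left(5 + \left(3 - 2\right)\right) + 39\right)^{2} = \left(1 \left(5 + 1\right) + 39\right)^{2} = \left(1 \cdot 6 + 39\right)^{2} = \left(6 + 39\right)^{2} = 45^{2} = 2025$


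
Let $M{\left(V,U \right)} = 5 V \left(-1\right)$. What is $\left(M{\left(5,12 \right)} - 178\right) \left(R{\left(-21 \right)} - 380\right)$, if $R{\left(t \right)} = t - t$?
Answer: $77140$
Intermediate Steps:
$R{\left(t \right)} = 0$
$M{\left(V,U \right)} = - 5 V$
$\left(M{\left(5,12 \right)} - 178\right) \left(R{\left(-21 \right)} - 380\right) = \left(\left(-5\right) 5 - 178\right) \left(0 - 380\right) = \left(-25 - 178\right) \left(-380\right) = \left(-203\right) \left(-380\right) = 77140$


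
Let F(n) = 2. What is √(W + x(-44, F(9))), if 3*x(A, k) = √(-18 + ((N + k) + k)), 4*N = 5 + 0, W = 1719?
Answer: √(61884 + 6*I*√51)/6 ≈ 41.461 + 0.014354*I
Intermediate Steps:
N = 5/4 (N = (5 + 0)/4 = (¼)*5 = 5/4 ≈ 1.2500)
x(A, k) = √(-67/4 + 2*k)/3 (x(A, k) = √(-18 + ((5/4 + k) + k))/3 = √(-18 + (5/4 + 2*k))/3 = √(-67/4 + 2*k)/3)
√(W + x(-44, F(9))) = √(1719 + √(-67 + 8*2)/6) = √(1719 + √(-67 + 16)/6) = √(1719 + √(-51)/6) = √(1719 + (I*√51)/6) = √(1719 + I*√51/6)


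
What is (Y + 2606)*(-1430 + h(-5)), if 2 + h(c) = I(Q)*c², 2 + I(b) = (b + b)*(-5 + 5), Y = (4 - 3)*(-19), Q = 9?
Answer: -3833934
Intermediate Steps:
Y = -19 (Y = 1*(-19) = -19)
I(b) = -2 (I(b) = -2 + (b + b)*(-5 + 5) = -2 + (2*b)*0 = -2 + 0 = -2)
h(c) = -2 - 2*c²
(Y + 2606)*(-1430 + h(-5)) = (-19 + 2606)*(-1430 + (-2 - 2*(-5)²)) = 2587*(-1430 + (-2 - 2*25)) = 2587*(-1430 + (-2 - 50)) = 2587*(-1430 - 52) = 2587*(-1482) = -3833934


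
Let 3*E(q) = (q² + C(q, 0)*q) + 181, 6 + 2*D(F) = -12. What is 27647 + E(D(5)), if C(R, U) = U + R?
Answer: 83284/3 ≈ 27761.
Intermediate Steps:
D(F) = -9 (D(F) = -3 + (½)*(-12) = -3 - 6 = -9)
C(R, U) = R + U
E(q) = 181/3 + 2*q²/3 (E(q) = ((q² + (q + 0)*q) + 181)/3 = ((q² + q*q) + 181)/3 = ((q² + q²) + 181)/3 = (2*q² + 181)/3 = (181 + 2*q²)/3 = 181/3 + 2*q²/3)
27647 + E(D(5)) = 27647 + (181/3 + (⅔)*(-9)²) = 27647 + (181/3 + (⅔)*81) = 27647 + (181/3 + 54) = 27647 + 343/3 = 83284/3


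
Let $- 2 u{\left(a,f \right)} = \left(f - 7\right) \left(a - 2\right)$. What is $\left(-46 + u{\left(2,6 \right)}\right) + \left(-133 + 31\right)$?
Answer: $-148$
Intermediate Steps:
$u{\left(a,f \right)} = - \frac{\left(-7 + f\right) \left(-2 + a\right)}{2}$ ($u{\left(a,f \right)} = - \frac{\left(f - 7\right) \left(a - 2\right)}{2} = - \frac{\left(-7 + f\right) \left(-2 + a\right)}{2}$)
$\left(-46 + u{\left(2,6 \right)}\right) + \left(-133 + 31\right) = \left(-46 + \left(-7 + 6 + \frac{7}{2} \cdot 2 - 1 \cdot 6\right)\right) + \left(-133 + 31\right) = \left(-46 + \left(-7 + 6 + 7 - 6\right)\right) - 102 = \left(-46 + 0\right) - 102 = -46 - 102 = -148$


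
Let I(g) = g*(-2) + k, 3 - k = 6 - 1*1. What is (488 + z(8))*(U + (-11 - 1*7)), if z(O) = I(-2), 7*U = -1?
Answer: -8890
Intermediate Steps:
U = -⅐ (U = (⅐)*(-1) = -⅐ ≈ -0.14286)
k = -2 (k = 3 - (6 - 1*1) = 3 - (6 - 1) = 3 - 1*5 = 3 - 5 = -2)
I(g) = -2 - 2*g (I(g) = g*(-2) - 2 = -2*g - 2 = -2 - 2*g)
z(O) = 2 (z(O) = -2 - 2*(-2) = -2 + 4 = 2)
(488 + z(8))*(U + (-11 - 1*7)) = (488 + 2)*(-⅐ + (-11 - 1*7)) = 490*(-⅐ + (-11 - 7)) = 490*(-⅐ - 18) = 490*(-127/7) = -8890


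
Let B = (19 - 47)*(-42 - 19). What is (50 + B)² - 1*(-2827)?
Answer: 3093391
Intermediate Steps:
B = 1708 (B = -28*(-61) = 1708)
(50 + B)² - 1*(-2827) = (50 + 1708)² - 1*(-2827) = 1758² + 2827 = 3090564 + 2827 = 3093391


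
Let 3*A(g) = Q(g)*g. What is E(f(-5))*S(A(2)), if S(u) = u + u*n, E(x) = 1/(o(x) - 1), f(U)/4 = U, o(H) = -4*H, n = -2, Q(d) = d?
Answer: -4/237 ≈ -0.016878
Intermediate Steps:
f(U) = 4*U
E(x) = 1/(-1 - 4*x) (E(x) = 1/(-4*x - 1) = 1/(-1 - 4*x))
A(g) = g²/3 (A(g) = (g*g)/3 = g²/3)
S(u) = -u (S(u) = u + u*(-2) = u - 2*u = -u)
E(f(-5))*S(A(2)) = (-1/(1 + 4*(4*(-5))))*(-2²/3) = (-1/(1 + 4*(-20)))*(-4/3) = (-1/(1 - 80))*(-1*4/3) = -1/(-79)*(-4/3) = -1*(-1/79)*(-4/3) = (1/79)*(-4/3) = -4/237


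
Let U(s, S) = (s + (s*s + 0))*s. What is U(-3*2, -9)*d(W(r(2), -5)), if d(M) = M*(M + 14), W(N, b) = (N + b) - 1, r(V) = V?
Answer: 7200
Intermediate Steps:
W(N, b) = -1 + N + b
U(s, S) = s*(s + s**2) (U(s, S) = (s + (s**2 + 0))*s = (s + s**2)*s = s*(s + s**2))
d(M) = M*(14 + M)
U(-3*2, -9)*d(W(r(2), -5)) = ((-3*2)**2*(1 - 3*2))*((-1 + 2 - 5)*(14 + (-1 + 2 - 5))) = ((-6)**2*(1 - 6))*(-4*(14 - 4)) = (36*(-5))*(-4*10) = -180*(-40) = 7200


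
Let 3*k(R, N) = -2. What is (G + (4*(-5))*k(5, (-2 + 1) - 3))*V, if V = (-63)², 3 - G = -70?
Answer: 342657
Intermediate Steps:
G = 73 (G = 3 - 1*(-70) = 3 + 70 = 73)
k(R, N) = -⅔ (k(R, N) = (⅓)*(-2) = -⅔)
V = 3969
(G + (4*(-5))*k(5, (-2 + 1) - 3))*V = (73 + (4*(-5))*(-⅔))*3969 = (73 - 20*(-⅔))*3969 = (73 + 40/3)*3969 = (259/3)*3969 = 342657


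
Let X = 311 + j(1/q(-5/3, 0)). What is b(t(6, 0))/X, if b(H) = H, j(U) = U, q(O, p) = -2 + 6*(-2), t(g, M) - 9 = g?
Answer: 70/1451 ≈ 0.048243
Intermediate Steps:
t(g, M) = 9 + g
q(O, p) = -14 (q(O, p) = -2 - 12 = -14)
X = 4353/14 (X = 311 + 1/(-14) = 311 - 1/14 = 4353/14 ≈ 310.93)
b(t(6, 0))/X = (9 + 6)/(4353/14) = 15*(14/4353) = 70/1451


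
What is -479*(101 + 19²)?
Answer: -221298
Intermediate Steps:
-479*(101 + 19²) = -479*(101 + 361) = -479*462 = -221298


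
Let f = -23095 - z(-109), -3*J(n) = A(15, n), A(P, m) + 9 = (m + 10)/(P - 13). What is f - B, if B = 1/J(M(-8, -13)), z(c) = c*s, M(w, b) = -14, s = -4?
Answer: -258844/11 ≈ -23531.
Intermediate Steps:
A(P, m) = -9 + (10 + m)/(-13 + P) (A(P, m) = -9 + (m + 10)/(P - 13) = -9 + (10 + m)/(-13 + P))
J(n) = 4/3 - n/6 (J(n) = -(127 + n - 9*15)/(3*(-13 + 15)) = -(127 + n - 135)/(3*2) = -(-8 + n)/6 = -(-4 + n/2)/3 = 4/3 - n/6)
z(c) = -4*c (z(c) = c*(-4) = -4*c)
B = 3/11 (B = 1/(4/3 - ⅙*(-14)) = 1/(4/3 + 7/3) = 1/(11/3) = 3/11 ≈ 0.27273)
f = -23531 (f = -23095 - (-4)*(-109) = -23095 - 1*436 = -23095 - 436 = -23531)
f - B = -23531 - 1*3/11 = -23531 - 3/11 = -258844/11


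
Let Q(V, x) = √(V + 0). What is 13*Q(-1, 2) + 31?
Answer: 31 + 13*I ≈ 31.0 + 13.0*I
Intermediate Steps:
Q(V, x) = √V
13*Q(-1, 2) + 31 = 13*√(-1) + 31 = 13*I + 31 = 31 + 13*I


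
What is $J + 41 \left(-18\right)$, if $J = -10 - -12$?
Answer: $-736$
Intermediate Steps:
$J = 2$ ($J = -10 + 12 = 2$)
$J + 41 \left(-18\right) = 2 + 41 \left(-18\right) = 2 - 738 = -736$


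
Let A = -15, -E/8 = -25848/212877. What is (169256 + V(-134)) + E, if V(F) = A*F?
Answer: 4050977674/23653 ≈ 1.7127e+5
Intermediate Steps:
E = 22976/23653 (E = -(-206784)/212877 = -8*(-2872/23653) = 22976/23653 ≈ 0.97138)
V(F) = -15*F
(169256 + V(-134)) + E = (169256 - 15*(-134)) + 22976/23653 = (169256 + 2010) + 22976/23653 = 171266 + 22976/23653 = 4050977674/23653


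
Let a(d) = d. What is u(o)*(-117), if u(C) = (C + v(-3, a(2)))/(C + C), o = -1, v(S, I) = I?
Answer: 117/2 ≈ 58.500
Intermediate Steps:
u(C) = (2 + C)/(2*C) (u(C) = (C + 2)/(C + C) = (2 + C)/((2*C)) = (2 + C)*(1/(2*C)) = (2 + C)/(2*C))
u(o)*(-117) = ((½)*(2 - 1)/(-1))*(-117) = ((½)*(-1)*1)*(-117) = -½*(-117) = 117/2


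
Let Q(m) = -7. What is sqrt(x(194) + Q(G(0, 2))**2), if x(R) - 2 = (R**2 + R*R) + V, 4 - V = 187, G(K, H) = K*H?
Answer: 34*sqrt(65) ≈ 274.12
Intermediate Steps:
G(K, H) = H*K
V = -183 (V = 4 - 1*187 = 4 - 187 = -183)
x(R) = -181 + 2*R**2 (x(R) = 2 + ((R**2 + R*R) - 183) = 2 + ((R**2 + R**2) - 183) = 2 + (2*R**2 - 183) = 2 + (-183 + 2*R**2) = -181 + 2*R**2)
sqrt(x(194) + Q(G(0, 2))**2) = sqrt((-181 + 2*194**2) + (-7)**2) = sqrt((-181 + 2*37636) + 49) = sqrt((-181 + 75272) + 49) = sqrt(75091 + 49) = sqrt(75140) = 34*sqrt(65)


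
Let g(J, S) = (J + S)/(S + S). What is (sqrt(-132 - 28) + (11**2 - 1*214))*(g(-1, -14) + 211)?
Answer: -550839/28 + 5923*I*sqrt(10)/7 ≈ -19673.0 + 2675.7*I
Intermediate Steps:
g(J, S) = (J + S)/(2*S) (g(J, S) = (J + S)/((2*S)) = (J + S)*(1/(2*S)) = (J + S)/(2*S))
(sqrt(-132 - 28) + (11**2 - 1*214))*(g(-1, -14) + 211) = (sqrt(-132 - 28) + (11**2 - 1*214))*((1/2)*(-1 - 14)/(-14) + 211) = (sqrt(-160) + (121 - 214))*((1/2)*(-1/14)*(-15) + 211) = (4*I*sqrt(10) - 93)*(15/28 + 211) = (-93 + 4*I*sqrt(10))*(5923/28) = -550839/28 + 5923*I*sqrt(10)/7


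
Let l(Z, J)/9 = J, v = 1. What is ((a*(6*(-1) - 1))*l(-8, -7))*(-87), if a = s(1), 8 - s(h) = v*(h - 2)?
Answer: -345303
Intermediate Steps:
s(h) = 10 - h (s(h) = 8 - (h - 2) = 8 - (-2 + h) = 8 + (2 - h) = 10 - h)
l(Z, J) = 9*J
a = 9 (a = 10 - 1*1 = 10 - 1 = 9)
((a*(6*(-1) - 1))*l(-8, -7))*(-87) = ((9*(6*(-1) - 1))*(9*(-7)))*(-87) = ((9*(-6 - 1))*(-63))*(-87) = ((9*(-7))*(-63))*(-87) = -63*(-63)*(-87) = 3969*(-87) = -345303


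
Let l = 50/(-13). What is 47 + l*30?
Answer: -889/13 ≈ -68.385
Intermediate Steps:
l = -50/13 (l = 50*(-1/13) = -50/13 ≈ -3.8462)
47 + l*30 = 47 - 50/13*30 = 47 - 1500/13 = -889/13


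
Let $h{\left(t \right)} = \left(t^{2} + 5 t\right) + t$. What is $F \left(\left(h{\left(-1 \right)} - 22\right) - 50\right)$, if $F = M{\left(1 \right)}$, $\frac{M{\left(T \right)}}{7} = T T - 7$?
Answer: $3234$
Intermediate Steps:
$M{\left(T \right)} = -49 + 7 T^{2}$ ($M{\left(T \right)} = 7 \left(T T - 7\right) = 7 \left(T^{2} - 7\right) = 7 \left(-7 + T^{2}\right) = -49 + 7 T^{2}$)
$h{\left(t \right)} = t^{2} + 6 t$
$F = -42$ ($F = -49 + 7 \cdot 1^{2} = -49 + 7 \cdot 1 = -49 + 7 = -42$)
$F \left(\left(h{\left(-1 \right)} - 22\right) - 50\right) = - 42 \left(\left(- (6 - 1) - 22\right) - 50\right) = - 42 \left(\left(\left(-1\right) 5 - 22\right) - 50\right) = - 42 \left(\left(-5 - 22\right) - 50\right) = - 42 \left(-27 - 50\right) = \left(-42\right) \left(-77\right) = 3234$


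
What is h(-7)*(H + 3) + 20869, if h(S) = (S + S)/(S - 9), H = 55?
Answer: 83679/4 ≈ 20920.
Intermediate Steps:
h(S) = 2*S/(-9 + S) (h(S) = (2*S)/(-9 + S) = 2*S/(-9 + S))
h(-7)*(H + 3) + 20869 = (2*(-7)/(-9 - 7))*(55 + 3) + 20869 = (2*(-7)/(-16))*58 + 20869 = (2*(-7)*(-1/16))*58 + 20869 = (7/8)*58 + 20869 = 203/4 + 20869 = 83679/4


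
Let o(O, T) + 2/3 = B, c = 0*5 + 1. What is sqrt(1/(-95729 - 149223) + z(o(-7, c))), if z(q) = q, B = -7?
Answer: I*sqrt(1035026120886)/367428 ≈ 2.7689*I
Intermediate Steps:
c = 1 (c = 0 + 1 = 1)
o(O, T) = -23/3 (o(O, T) = -2/3 - 7 = -23/3)
sqrt(1/(-95729 - 149223) + z(o(-7, c))) = sqrt(1/(-95729 - 149223) - 23/3) = sqrt(1/(-244952) - 23/3) = sqrt(-1/244952 - 23/3) = sqrt(-5633899/734856) = I*sqrt(1035026120886)/367428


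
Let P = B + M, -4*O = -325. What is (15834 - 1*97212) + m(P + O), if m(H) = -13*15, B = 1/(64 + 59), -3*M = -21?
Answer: -81573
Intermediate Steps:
M = 7 (M = -⅓*(-21) = 7)
B = 1/123 ≈ 0.0081301
O = 325/4 (O = -¼*(-325) = 325/4 ≈ 81.250)
P = 862/123 (P = 1/123 + 7 = 862/123 ≈ 7.0081)
m(H) = -195
(15834 - 1*97212) + m(P + O) = (15834 - 1*97212) - 195 = (15834 - 97212) - 195 = -81378 - 195 = -81573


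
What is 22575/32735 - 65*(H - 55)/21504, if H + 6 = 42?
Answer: 105176105/140786688 ≈ 0.74706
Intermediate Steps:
H = 36 (H = -6 + 42 = 36)
22575/32735 - 65*(H - 55)/21504 = 22575/32735 - 65*(36 - 55)/21504 = 22575*(1/32735) - 65*(-19)*(1/21504) = 4515/6547 + 1235*(1/21504) = 4515/6547 + 1235/21504 = 105176105/140786688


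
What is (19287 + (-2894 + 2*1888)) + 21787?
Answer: 41956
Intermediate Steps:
(19287 + (-2894 + 2*1888)) + 21787 = (19287 + (-2894 + 3776)) + 21787 = (19287 + 882) + 21787 = 20169 + 21787 = 41956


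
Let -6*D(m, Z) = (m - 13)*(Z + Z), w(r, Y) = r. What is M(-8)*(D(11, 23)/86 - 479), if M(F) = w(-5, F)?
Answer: 308840/129 ≈ 2394.1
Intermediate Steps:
M(F) = -5
D(m, Z) = -Z*(-13 + m)/3 (D(m, Z) = -(m - 13)*(Z + Z)/6 = -(-13 + m)*2*Z/6 = -Z*(-13 + m)/3)
M(-8)*(D(11, 23)/86 - 479) = -5*(((⅓)*23*(13 - 1*11))/86 - 479) = -5*(((⅓)*23*(13 - 11))*(1/86) - 479) = -5*(((⅓)*23*2)*(1/86) - 479) = -5*((46/3)*(1/86) - 479) = -5*(23/129 - 479) = -5*(-61768/129) = 308840/129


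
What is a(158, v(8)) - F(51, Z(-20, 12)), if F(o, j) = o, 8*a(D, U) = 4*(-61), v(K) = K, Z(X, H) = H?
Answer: -163/2 ≈ -81.500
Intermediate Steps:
a(D, U) = -61/2 (a(D, U) = (4*(-61))/8 = (⅛)*(-244) = -61/2)
a(158, v(8)) - F(51, Z(-20, 12)) = -61/2 - 1*51 = -61/2 - 51 = -163/2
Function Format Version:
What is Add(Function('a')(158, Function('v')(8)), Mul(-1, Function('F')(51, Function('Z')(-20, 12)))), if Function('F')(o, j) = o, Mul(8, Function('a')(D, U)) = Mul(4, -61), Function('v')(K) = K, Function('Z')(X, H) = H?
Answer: Rational(-163, 2) ≈ -81.500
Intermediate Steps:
Function('a')(D, U) = Rational(-61, 2) (Function('a')(D, U) = Mul(Rational(1, 8), Mul(4, -61)) = Mul(Rational(1, 8), -244) = Rational(-61, 2))
Add(Function('a')(158, Function('v')(8)), Mul(-1, Function('F')(51, Function('Z')(-20, 12)))) = Add(Rational(-61, 2), Mul(-1, 51)) = Add(Rational(-61, 2), -51) = Rational(-163, 2)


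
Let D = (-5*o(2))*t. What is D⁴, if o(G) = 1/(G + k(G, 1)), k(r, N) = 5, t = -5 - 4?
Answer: 4100625/2401 ≈ 1707.9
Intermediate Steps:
t = -9
o(G) = 1/(5 + G) (o(G) = 1/(G + 5) = 1/(5 + G))
D = 45/7 (D = -5/(5 + 2)*(-9) = -5/7*(-9) = 45/7 ≈ 6.4286)
D⁴ = (45/7)⁴ = 4100625/2401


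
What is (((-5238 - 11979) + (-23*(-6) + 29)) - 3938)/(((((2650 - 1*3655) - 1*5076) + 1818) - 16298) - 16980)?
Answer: 20988/37541 ≈ 0.55907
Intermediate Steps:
(((-5238 - 11979) + (-23*(-6) + 29)) - 3938)/(((((2650 - 1*3655) - 1*5076) + 1818) - 16298) - 16980) = ((-17217 + (138 + 29)) - 3938)/(((((2650 - 3655) - 5076) + 1818) - 16298) - 16980) = ((-17217 + 167) - 3938)/((((-1005 - 5076) + 1818) - 16298) - 16980) = (-17050 - 3938)/(((-6081 + 1818) - 16298) - 16980) = -20988/((-4263 - 16298) - 16980) = -20988/(-20561 - 16980) = -20988/(-37541) = -20988*(-1/37541) = 20988/37541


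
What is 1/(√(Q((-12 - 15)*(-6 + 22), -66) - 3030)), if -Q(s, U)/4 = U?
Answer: -I*√2766/2766 ≈ -0.019014*I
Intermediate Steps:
Q(s, U) = -4*U
1/(√(Q((-12 - 15)*(-6 + 22), -66) - 3030)) = 1/(√(-4*(-66) - 3030)) = 1/(√(264 - 3030)) = 1/(√(-2766)) = 1/(I*√2766) = -I*√2766/2766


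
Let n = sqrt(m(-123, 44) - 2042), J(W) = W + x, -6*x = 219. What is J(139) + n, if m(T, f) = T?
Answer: 205/2 + I*sqrt(2165) ≈ 102.5 + 46.53*I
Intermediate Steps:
x = -73/2 (x = -1/6*219 = -73/2 ≈ -36.500)
J(W) = -73/2 + W (J(W) = W - 73/2 = -73/2 + W)
n = I*sqrt(2165) (n = sqrt(-123 - 2042) = sqrt(-2165) = I*sqrt(2165) ≈ 46.53*I)
J(139) + n = (-73/2 + 139) + I*sqrt(2165) = 205/2 + I*sqrt(2165)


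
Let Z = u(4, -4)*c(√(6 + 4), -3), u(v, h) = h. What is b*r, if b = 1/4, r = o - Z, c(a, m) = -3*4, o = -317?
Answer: -365/4 ≈ -91.250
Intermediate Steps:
c(a, m) = -12
Z = 48 (Z = -4*(-12) = 48)
r = -365 (r = -317 - 1*48 = -317 - 48 = -365)
b = ¼ ≈ 0.25000
b*r = (¼)*(-365) = -365/4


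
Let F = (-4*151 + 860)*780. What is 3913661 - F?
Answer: 3713981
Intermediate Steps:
F = 199680 (F = (-604 + 860)*780 = 256*780 = 199680)
3913661 - F = 3913661 - 1*199680 = 3913661 - 199680 = 3713981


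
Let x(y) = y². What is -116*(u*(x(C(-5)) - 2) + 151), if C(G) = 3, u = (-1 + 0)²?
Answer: -18328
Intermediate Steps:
u = 1 (u = (-1)² = 1)
-116*(u*(x(C(-5)) - 2) + 151) = -116*(1*(3² - 2) + 151) = -116*(1*(9 - 2) + 151) = -116*(1*7 + 151) = -116*(7 + 151) = -116*158 = -18328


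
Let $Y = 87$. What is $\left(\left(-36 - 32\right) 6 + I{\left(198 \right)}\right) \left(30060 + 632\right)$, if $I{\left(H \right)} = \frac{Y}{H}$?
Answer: $- \frac{412792054}{33} \approx -1.2509 \cdot 10^{7}$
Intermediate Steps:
$I{\left(H \right)} = \frac{87}{H}$
$\left(\left(-36 - 32\right) 6 + I{\left(198 \right)}\right) \left(30060 + 632\right) = \left(\left(-36 - 32\right) 6 + \frac{87}{198}\right) \left(30060 + 632\right) = \left(\left(-68\right) 6 + 87 \cdot \frac{1}{198}\right) 30692 = \left(-408 + \frac{29}{66}\right) 30692 = \left(- \frac{26899}{66}\right) 30692 = - \frac{412792054}{33}$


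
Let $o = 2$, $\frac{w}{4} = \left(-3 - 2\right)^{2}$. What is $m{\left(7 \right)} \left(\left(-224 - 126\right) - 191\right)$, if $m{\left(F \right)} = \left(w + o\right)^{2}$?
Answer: $-5628564$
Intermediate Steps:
$w = 100$ ($w = 4 \left(-3 - 2\right)^{2} = 4 \left(-5\right)^{2} = 4 \cdot 25 = 100$)
$m{\left(F \right)} = 10404$ ($m{\left(F \right)} = \left(100 + 2\right)^{2} = 102^{2} = 10404$)
$m{\left(7 \right)} \left(\left(-224 - 126\right) - 191\right) = 10404 \left(\left(-224 - 126\right) - 191\right) = 10404 \left(-350 - 191\right) = 10404 \left(-541\right) = -5628564$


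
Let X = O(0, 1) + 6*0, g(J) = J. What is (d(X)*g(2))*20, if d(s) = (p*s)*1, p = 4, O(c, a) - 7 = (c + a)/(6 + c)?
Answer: 3440/3 ≈ 1146.7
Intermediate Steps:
O(c, a) = 7 + (a + c)/(6 + c) (O(c, a) = 7 + (c + a)/(6 + c) = 7 + (a + c)/(6 + c))
X = 43/6 (X = (42 + 1 + 8*0)/(6 + 0) + 6*0 = (42 + 1 + 0)/6 + 0 = (1/6)*43 + 0 = 43/6 + 0 = 43/6 ≈ 7.1667)
d(s) = 4*s (d(s) = (4*s)*1 = 4*s)
(d(X)*g(2))*20 = ((4*(43/6))*2)*20 = ((86/3)*2)*20 = (172/3)*20 = 3440/3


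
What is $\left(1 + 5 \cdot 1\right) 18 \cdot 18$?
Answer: $1944$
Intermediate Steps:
$\left(1 + 5 \cdot 1\right) 18 \cdot 18 = \left(1 + 5\right) 18 \cdot 18 = 6 \cdot 18 \cdot 18 = 108 \cdot 18 = 1944$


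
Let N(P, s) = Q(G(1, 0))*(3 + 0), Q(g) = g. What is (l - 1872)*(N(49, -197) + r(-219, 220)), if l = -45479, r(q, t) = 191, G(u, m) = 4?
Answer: -9612253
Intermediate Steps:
N(P, s) = 12 (N(P, s) = 4*(3 + 0) = 4*3 = 12)
(l - 1872)*(N(49, -197) + r(-219, 220)) = (-45479 - 1872)*(12 + 191) = -47351*203 = -9612253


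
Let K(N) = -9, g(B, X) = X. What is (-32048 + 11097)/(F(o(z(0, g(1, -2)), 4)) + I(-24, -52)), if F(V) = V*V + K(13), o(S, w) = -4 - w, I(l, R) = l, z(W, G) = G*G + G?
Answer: -20951/31 ≈ -675.84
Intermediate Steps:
z(W, G) = G + G**2 (z(W, G) = G**2 + G = G + G**2)
F(V) = -9 + V**2 (F(V) = V*V - 9 = V**2 - 9 = -9 + V**2)
(-32048 + 11097)/(F(o(z(0, g(1, -2)), 4)) + I(-24, -52)) = (-32048 + 11097)/((-9 + (-4 - 1*4)**2) - 24) = -20951/((-9 + (-4 - 4)**2) - 24) = -20951/((-9 + (-8)**2) - 24) = -20951/((-9 + 64) - 24) = -20951/(55 - 24) = -20951/31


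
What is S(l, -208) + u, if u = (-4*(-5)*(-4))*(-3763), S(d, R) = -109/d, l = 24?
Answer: 7224851/24 ≈ 3.0104e+5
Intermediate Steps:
u = 301040 (u = (20*(-4))*(-3763) = -80*(-3763) = 301040)
S(l, -208) + u = -109/24 + 301040 = 7224851/24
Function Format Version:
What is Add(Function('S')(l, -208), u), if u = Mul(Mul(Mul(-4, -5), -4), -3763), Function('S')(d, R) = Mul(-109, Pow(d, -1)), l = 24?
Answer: Rational(7224851, 24) ≈ 3.0104e+5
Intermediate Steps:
u = 301040 (u = Mul(Mul(20, -4), -3763) = Mul(-80, -3763) = 301040)
Add(Function('S')(l, -208), u) = Add(Mul(-109, Pow(24, -1)), 301040) = Add(Mul(-109, Rational(1, 24)), 301040) = Add(Rational(-109, 24), 301040) = Rational(7224851, 24)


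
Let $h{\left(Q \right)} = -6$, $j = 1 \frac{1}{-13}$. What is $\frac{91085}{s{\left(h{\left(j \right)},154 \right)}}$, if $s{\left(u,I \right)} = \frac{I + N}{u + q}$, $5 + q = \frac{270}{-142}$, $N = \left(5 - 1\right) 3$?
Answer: $- \frac{41716930}{5893} \approx -7079.1$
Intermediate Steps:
$j = - \frac{1}{13}$ ($j = 1 \left(- \frac{1}{13}\right) = - \frac{1}{13} \approx -0.076923$)
$N = 12$ ($N = 4 \cdot 3 = 12$)
$q = - \frac{490}{71}$ ($q = -5 + \frac{270}{-142} = -5 + 270 \left(- \frac{1}{142}\right) = -5 - \frac{135}{71} = - \frac{490}{71} \approx -6.9014$)
$s{\left(u,I \right)} = \frac{12 + I}{- \frac{490}{71} + u}$ ($s{\left(u,I \right)} = \frac{I + 12}{u - \frac{490}{71}} = \frac{12 + I}{- \frac{490}{71} + u}$)
$\frac{91085}{s{\left(h{\left(j \right)},154 \right)}} = \frac{91085}{71 \frac{1}{-490 + 71 \left(-6\right)} \left(12 + 154\right)} = \frac{91085}{71 \frac{1}{-490 - 426} \cdot 166} = \frac{91085}{71 \frac{1}{-916} \cdot 166} = \frac{91085}{71 \left(- \frac{1}{916}\right) 166} = \frac{91085}{- \frac{5893}{458}} = 91085 \left(- \frac{458}{5893}\right) = - \frac{41716930}{5893}$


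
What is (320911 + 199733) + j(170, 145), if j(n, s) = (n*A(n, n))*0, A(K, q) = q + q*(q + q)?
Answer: 520644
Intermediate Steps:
A(K, q) = q + 2*q² (A(K, q) = q + q*(2*q) = q + 2*q²)
j(n, s) = 0 (j(n, s) = (n*(n*(1 + 2*n)))*0 = (n²*(1 + 2*n))*0 = 0)
(320911 + 199733) + j(170, 145) = (320911 + 199733) + 0 = 520644 + 0 = 520644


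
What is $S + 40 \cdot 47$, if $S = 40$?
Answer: $1920$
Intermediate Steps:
$S + 40 \cdot 47 = 40 + 40 \cdot 47 = 40 + 1880 = 1920$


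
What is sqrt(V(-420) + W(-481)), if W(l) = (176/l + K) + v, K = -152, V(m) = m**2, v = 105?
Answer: sqrt(40801121777)/481 ≈ 419.94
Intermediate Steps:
W(l) = -47 + 176/l (W(l) = (176/l - 152) + 105 = (-152 + 176/l) + 105 = -47 + 176/l)
sqrt(V(-420) + W(-481)) = sqrt((-420)**2 + (-47 + 176/(-481))) = sqrt(176400 + (-47 + 176*(-1/481))) = sqrt(176400 + (-47 - 176/481)) = sqrt(176400 - 22783/481) = sqrt(84825617/481) = sqrt(40801121777)/481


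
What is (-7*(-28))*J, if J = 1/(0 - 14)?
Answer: -14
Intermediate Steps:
J = -1/14 (J = 1/(-14) = -1/14 ≈ -0.071429)
(-7*(-28))*J = -7*(-28)*(-1/14) = 196*(-1/14) = -14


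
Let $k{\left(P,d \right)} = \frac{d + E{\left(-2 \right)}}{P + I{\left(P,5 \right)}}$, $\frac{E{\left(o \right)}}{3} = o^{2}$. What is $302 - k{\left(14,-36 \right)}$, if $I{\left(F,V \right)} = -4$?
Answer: $\frac{1522}{5} \approx 304.4$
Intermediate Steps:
$E{\left(o \right)} = 3 o^{2}$
$k{\left(P,d \right)} = \frac{12 + d}{-4 + P}$ ($k{\left(P,d \right)} = \frac{d + 3 \left(-2\right)^{2}}{P - 4} = \frac{d + 3 \cdot 4}{-4 + P} = \frac{d + 12}{-4 + P} = \frac{12 + d}{-4 + P}$)
$302 - k{\left(14,-36 \right)} = 302 - \frac{12 - 36}{-4 + 14} = 302 - \frac{1}{10} \left(-24\right) = 302 - - \frac{12}{5} = 302 + \frac{12}{5} = \frac{1522}{5}$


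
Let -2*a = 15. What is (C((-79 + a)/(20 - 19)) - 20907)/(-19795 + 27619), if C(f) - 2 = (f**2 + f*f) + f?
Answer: -2009/2608 ≈ -0.77032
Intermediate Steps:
a = -15/2 (a = -1/2*15 = -15/2 ≈ -7.5000)
C(f) = 2 + f + 2*f**2 (C(f) = 2 + ((f**2 + f*f) + f) = 2 + ((f**2 + f**2) + f) = 2 + (2*f**2 + f) = 2 + (f + 2*f**2) = 2 + f + 2*f**2)
(C((-79 + a)/(20 - 19)) - 20907)/(-19795 + 27619) = ((2 + (-79 - 15/2)/(20 - 19) + 2*((-79 - 15/2)/(20 - 19))**2) - 20907)/(-19795 + 27619) = ((2 - 173/2/1 + 2*(-173/2/1)**2) - 20907)/7824 = ((2 - 173/2*1 + 2*(-173/2*1)**2) - 20907)*(1/7824) = ((2 - 173/2 + 2*(-173/2)**2) - 20907)*(1/7824) = ((2 - 173/2 + 2*(29929/4)) - 20907)*(1/7824) = ((2 - 173/2 + 29929/2) - 20907)*(1/7824) = (14880 - 20907)*(1/7824) = -6027*1/7824 = -2009/2608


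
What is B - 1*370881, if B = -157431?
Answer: -528312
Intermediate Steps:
B - 1*370881 = -157431 - 1*370881 = -157431 - 370881 = -528312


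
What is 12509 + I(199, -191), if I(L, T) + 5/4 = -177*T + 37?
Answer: 185407/4 ≈ 46352.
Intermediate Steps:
I(L, T) = 143/4 - 177*T (I(L, T) = -5/4 + (-177*T + 37) = -5/4 + (37 - 177*T) = 143/4 - 177*T)
12509 + I(199, -191) = 12509 + (143/4 - 177*(-191)) = 12509 + (143/4 + 33807) = 12509 + 135371/4 = 185407/4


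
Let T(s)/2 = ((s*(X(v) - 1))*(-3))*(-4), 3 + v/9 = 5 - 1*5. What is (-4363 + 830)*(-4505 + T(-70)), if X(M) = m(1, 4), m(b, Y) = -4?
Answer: -13761035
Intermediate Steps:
v = -27 (v = -27 + 9*(5 - 1*5) = -27 + 9*(5 - 5) = -27 + 9*0 = -27 + 0 = -27)
X(M) = -4
T(s) = -120*s (T(s) = 2*(((s*(-4 - 1))*(-3))*(-4)) = 2*(((s*(-5))*(-3))*(-4)) = 2*((-5*s*(-3))*(-4)) = 2*((15*s)*(-4)) = 2*(-60*s) = -120*s)
(-4363 + 830)*(-4505 + T(-70)) = (-4363 + 830)*(-4505 - 120*(-70)) = -3533*(-4505 + 8400) = -3533*3895 = -13761035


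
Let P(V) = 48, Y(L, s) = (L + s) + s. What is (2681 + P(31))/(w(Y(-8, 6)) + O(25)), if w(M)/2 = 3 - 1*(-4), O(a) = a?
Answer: 2729/39 ≈ 69.974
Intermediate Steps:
Y(L, s) = L + 2*s
w(M) = 14 (w(M) = 2*(3 - 1*(-4)) = 2*(3 + 4) = 2*7 = 14)
(2681 + P(31))/(w(Y(-8, 6)) + O(25)) = (2681 + 48)/(14 + 25) = 2729/39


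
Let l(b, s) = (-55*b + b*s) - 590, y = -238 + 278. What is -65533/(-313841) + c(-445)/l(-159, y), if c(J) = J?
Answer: -4405502/112668919 ≈ -0.039101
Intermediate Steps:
y = 40
l(b, s) = -590 - 55*b + b*s
-65533/(-313841) + c(-445)/l(-159, y) = -65533/(-313841) - 445/(-590 - 55*(-159) - 159*40) = -65533*(-1/313841) - 445/(-590 + 8745 - 6360) = 65533/313841 - 445/1795 = 65533/313841 - 445*1/1795 = 65533/313841 - 89/359 = -4405502/112668919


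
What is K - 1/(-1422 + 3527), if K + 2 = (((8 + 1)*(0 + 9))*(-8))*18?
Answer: -24556931/2105 ≈ -11666.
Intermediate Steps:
K = -11666 (K = -2 + (((8 + 1)*(0 + 9))*(-8))*18 = -2 + ((9*9)*(-8))*18 = -2 + (81*(-8))*18 = -2 - 648*18 = -2 - 11664 = -11666)
K - 1/(-1422 + 3527) = -11666 - 1/(-1422 + 3527) = -11666 - 1/2105 = -24556931/2105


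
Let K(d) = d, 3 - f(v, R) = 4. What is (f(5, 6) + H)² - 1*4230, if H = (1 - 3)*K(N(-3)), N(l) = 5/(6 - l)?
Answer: -342269/81 ≈ -4225.5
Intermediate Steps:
f(v, R) = -1 (f(v, R) = 3 - 1*4 = 3 - 4 = -1)
H = -10/9 (H = (1 - 3)*(-5/(-6 - 3)) = -(-10)/(-9) = -(-10)*(-1)/9 = -2*5/9 = -10/9 ≈ -1.1111)
(f(5, 6) + H)² - 1*4230 = (-1 - 10/9)² - 1*4230 = (-19/9)² - 4230 = 361/81 - 4230 = -342269/81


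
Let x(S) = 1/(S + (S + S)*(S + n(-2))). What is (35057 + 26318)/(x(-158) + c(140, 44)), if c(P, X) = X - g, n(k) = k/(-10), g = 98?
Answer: -15253774250/13420831 ≈ -1136.6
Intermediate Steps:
n(k) = -k/10 (n(k) = k*(-⅒) = -k/10)
c(P, X) = -98 + X (c(P, X) = X - 1*98 = X - 98 = -98 + X)
x(S) = 1/(S + 2*S*(⅕ + S)) (x(S) = 1/(S + (S + S)*(S - ⅒*(-2))) = 1/(S + (2*S)*(S + ⅕)) = 1/(S + (2*S)*(⅕ + S)) = 1/(S + 2*S*(⅕ + S)))
(35057 + 26318)/(x(-158) + c(140, 44)) = (35057 + 26318)/(5/(-158*(7 + 10*(-158))) + (-98 + 44)) = 61375/(5*(-1/158)/(7 - 1580) - 54) = 61375/(5*(-1/158)/(-1573) - 54) = 61375/(5*(-1/158)*(-1/1573) - 54) = 61375/(5/248534 - 54) = 61375/(-13420831/248534) = 61375*(-248534/13420831) = -15253774250/13420831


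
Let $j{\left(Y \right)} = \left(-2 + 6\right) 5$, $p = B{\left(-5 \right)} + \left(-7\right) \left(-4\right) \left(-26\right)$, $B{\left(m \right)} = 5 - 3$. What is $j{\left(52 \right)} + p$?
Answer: $-706$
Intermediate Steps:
$B{\left(m \right)} = 2$
$p = -726$ ($p = 2 + \left(-7\right) \left(-4\right) \left(-26\right) = 2 + 28 \left(-26\right) = 2 - 728 = -726$)
$j{\left(Y \right)} = 20$ ($j{\left(Y \right)} = 4 \cdot 5 = 20$)
$j{\left(52 \right)} + p = 20 - 726 = -706$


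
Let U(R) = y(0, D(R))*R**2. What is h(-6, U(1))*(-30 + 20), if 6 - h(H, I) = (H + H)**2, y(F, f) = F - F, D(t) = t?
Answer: 1380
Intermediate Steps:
y(F, f) = 0
U(R) = 0 (U(R) = 0*R**2 = 0)
h(H, I) = 6 - 4*H**2 (h(H, I) = 6 - (H + H)**2 = 6 - (2*H)**2 = 6 - 4*H**2)
h(-6, U(1))*(-30 + 20) = (6 - 4*(-6)**2)*(-30 + 20) = (6 - 4*36)*(-10) = (6 - 144)*(-10) = -138*(-10) = 1380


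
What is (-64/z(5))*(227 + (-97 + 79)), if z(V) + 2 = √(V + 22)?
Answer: -26752/23 - 40128*√3/23 ≈ -4185.0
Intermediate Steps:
z(V) = -2 + √(22 + V) (z(V) = -2 + √(V + 22) = -2 + √(22 + V))
(-64/z(5))*(227 + (-97 + 79)) = (-64/(-2 + √(22 + 5)))*(227 + (-97 + 79)) = (-64/(-2 + √27))*(227 - 18) = -64/(-2 + 3*√3)*209 = -13376/(-2 + 3*√3)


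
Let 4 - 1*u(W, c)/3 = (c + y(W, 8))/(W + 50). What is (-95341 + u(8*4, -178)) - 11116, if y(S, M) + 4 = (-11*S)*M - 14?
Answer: -4359727/41 ≈ -1.0633e+5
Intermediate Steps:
y(S, M) = -18 - 11*M*S (y(S, M) = -4 + ((-11*S)*M - 14) = -4 + (-11*M*S - 14) = -4 + (-14 - 11*M*S) = -18 - 11*M*S)
u(W, c) = 12 - 3*(-18 + c - 88*W)/(50 + W) (u(W, c) = 12 - 3*(c + (-18 - 11*8*W))/(W + 50) = 12 - 3*(c + (-18 - 88*W))/(50 + W) = 12 - 3*(-18 + c - 88*W)/(50 + W))
(-95341 + u(8*4, -178)) - 11116 = (-95341 + 3*(218 - 1*(-178) + 92*(8*4))/(50 + 8*4)) - 11116 = (-95341 + 3*(218 + 178 + 92*32)/(50 + 32)) - 11116 = (-95341 + 3*(218 + 178 + 2944)/82) - 11116 = (-95341 + 3*(1/82)*3340) - 11116 = (-95341 + 5010/41) - 11116 = -3903971/41 - 11116 = -4359727/41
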